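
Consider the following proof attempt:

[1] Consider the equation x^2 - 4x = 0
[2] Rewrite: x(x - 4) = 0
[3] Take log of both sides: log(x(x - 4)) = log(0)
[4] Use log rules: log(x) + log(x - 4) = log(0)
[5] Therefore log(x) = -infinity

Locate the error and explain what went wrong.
Step 3: Take log of both sides: log(x(x - 4)) = log(0)

Step 3 takes the logarithm of both sides, resulting in log(0) on the right side. The logarithm is only defined for positive numbers; log(0) is undefined (approaches negative infinity). This operation is invalid.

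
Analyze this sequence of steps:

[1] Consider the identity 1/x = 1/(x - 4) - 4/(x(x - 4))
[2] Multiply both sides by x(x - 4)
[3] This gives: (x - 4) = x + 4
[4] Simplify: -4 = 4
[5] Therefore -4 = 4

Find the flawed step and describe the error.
Step 3: This gives: (x - 4) = x + 4

Step 3 makes a sign error when clearing denominators. Multiplying -4/(x(x - 4)) by x(x - 4) gives -4, not +4. The correct result is (x - 4) = x - 4, which is trivially true, not (x - 4) = x + 4. (Step 1 is a valid identity: 1/(x - 4) - 4/(x(x - 4)) = (x - 4)/(x(x - 4)) = 1/x.)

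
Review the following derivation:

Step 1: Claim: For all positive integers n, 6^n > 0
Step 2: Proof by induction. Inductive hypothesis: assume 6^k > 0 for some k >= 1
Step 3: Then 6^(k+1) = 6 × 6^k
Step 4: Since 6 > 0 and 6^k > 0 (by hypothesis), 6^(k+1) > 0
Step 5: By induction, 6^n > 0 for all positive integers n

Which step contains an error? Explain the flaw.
Step 5: By induction, 6^n > 0 for all positive integers n

Step 5 concludes the proof by induction, but no base case was ever established. A valid induction proof requires: (1) a base case proving 6^1 > 0, and (2) an inductive step showing IF 6^k > 0 THEN 6^(k+1) > 0. Steps 2-4 correctly establish the inductive step, but without the base case the conclusion in step 5 does not follow.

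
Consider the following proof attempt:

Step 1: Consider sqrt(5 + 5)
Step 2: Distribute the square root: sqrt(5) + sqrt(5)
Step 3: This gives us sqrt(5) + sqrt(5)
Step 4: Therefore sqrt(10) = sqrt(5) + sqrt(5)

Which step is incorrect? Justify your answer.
Step 2: Distribute the square root: sqrt(5) + sqrt(5)

Step 2 incorrectly 'distributes' the square root over addition. The square root function does not distribute: sqrt(a + b) ≠ sqrt(a) + sqrt(b). In fact, sqrt(5 + 5) = sqrt(10) ≈ 3.1623, while sqrt(5) + sqrt(5) ≈ 4.4721.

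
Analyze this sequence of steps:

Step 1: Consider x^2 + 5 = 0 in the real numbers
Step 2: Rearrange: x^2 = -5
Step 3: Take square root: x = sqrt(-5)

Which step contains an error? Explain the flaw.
Step 3: Take square root: x = sqrt(-5)

Step 3 takes the square root of -5, which is negative. In the real number system, the square root of a negative number is undefined. The equation x^2 + 5 = 0 has no real solutions. Square roots of negative numbers only exist in the complex numbers.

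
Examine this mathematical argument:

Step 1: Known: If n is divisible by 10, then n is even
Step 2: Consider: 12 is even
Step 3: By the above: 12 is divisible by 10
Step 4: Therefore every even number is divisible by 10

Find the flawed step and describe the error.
Step 3: By the above: 12 is divisible by 10

Step 3 commits the fallacy of affirming the consequent. The known fact 'divisible by 10 → even' does NOT imply 'even → divisible by 10'. That would be the converse, which is false. For example, 12 is even but 12 ÷ 10 = 1.20, which is not an integer.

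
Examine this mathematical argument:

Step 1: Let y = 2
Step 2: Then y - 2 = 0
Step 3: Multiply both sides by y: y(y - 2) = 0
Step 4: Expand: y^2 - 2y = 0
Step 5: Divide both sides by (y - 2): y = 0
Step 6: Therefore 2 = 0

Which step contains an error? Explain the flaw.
Step 5: Divide both sides by (y - 2): y = 0

Step 5 divides both sides by (y - 2). However, since y = 2, we have (y - 2) = 0. Division by zero is undefined, making this step invalid.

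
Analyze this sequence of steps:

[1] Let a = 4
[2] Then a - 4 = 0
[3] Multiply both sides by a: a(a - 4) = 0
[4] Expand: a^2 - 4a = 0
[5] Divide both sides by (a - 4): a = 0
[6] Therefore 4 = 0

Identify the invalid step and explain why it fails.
Step 5: Divide both sides by (a - 4): a = 0

Step 5 divides both sides by (a - 4). However, since a = 4, we have (a - 4) = 0. Division by zero is undefined, making this step invalid.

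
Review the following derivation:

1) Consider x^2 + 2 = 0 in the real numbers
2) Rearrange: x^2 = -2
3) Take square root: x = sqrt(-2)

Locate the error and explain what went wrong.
Step 3: Take square root: x = sqrt(-2)

Step 3 takes the square root of -2, which is negative. In the real number system, the square root of a negative number is undefined. The equation x^2 + 2 = 0 has no real solutions. Square roots of negative numbers only exist in the complex numbers.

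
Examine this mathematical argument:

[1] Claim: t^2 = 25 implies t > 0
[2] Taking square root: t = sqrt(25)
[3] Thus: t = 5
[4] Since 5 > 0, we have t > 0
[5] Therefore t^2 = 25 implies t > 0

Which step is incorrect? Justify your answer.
Step 2: Taking square root: t = sqrt(25)

Step 2 takes the square root and assumes the positive root only. The equation t^2 = 25 actually has two solutions: t = 5 and t = -5. The proof silently assumes t > 0 without justification, then uses this assumption to conclude t > 0, which is circular. The counterexample t = -5 shows the claim is false.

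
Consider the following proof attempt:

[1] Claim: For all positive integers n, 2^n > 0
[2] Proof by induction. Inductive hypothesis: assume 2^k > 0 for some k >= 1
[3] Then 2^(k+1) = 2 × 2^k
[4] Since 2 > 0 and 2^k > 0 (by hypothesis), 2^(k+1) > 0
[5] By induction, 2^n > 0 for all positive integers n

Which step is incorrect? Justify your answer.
Step 5: By induction, 2^n > 0 for all positive integers n

Step 5 concludes the proof by induction, but no base case was ever established. A valid induction proof requires: (1) a base case proving 2^1 > 0, and (2) an inductive step showing IF 2^k > 0 THEN 2^(k+1) > 0. Steps 2-4 correctly establish the inductive step, but without the base case the conclusion in step 5 does not follow.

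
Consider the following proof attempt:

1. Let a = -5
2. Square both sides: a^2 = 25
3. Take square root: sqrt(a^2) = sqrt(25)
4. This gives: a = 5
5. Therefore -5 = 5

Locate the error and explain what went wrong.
Step 4: This gives: a = 5

Step 4 incorrectly states that sqrt(a^2) = a. The correct identity is sqrt(a^2) = |a|. Since a = -5 < 0, we have sqrt(a^2) = |-5| = 5, not a = -5.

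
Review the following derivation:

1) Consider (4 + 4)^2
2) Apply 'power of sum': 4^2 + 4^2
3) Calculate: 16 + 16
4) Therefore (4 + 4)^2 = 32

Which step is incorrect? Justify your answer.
Step 2: Apply 'power of sum': 4^2 + 4^2

Step 2 incorrectly applies a non-existent rule '(a+b)^n = a^n + b^n'. This is false in general. The correct expansion uses the binomial theorem. The actual value is (4 + 4)^2 = 8^2 = 64, not 32.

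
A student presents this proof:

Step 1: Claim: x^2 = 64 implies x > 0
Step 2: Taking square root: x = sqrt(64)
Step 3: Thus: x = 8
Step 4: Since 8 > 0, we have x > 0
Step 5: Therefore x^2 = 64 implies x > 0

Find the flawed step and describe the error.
Step 2: Taking square root: x = sqrt(64)

Step 2 takes the square root and assumes the positive root only. The equation x^2 = 64 actually has two solutions: x = 8 and x = -8. The proof silently assumes x > 0 without justification, then uses this assumption to conclude x > 0, which is circular. The counterexample x = -8 shows the claim is false.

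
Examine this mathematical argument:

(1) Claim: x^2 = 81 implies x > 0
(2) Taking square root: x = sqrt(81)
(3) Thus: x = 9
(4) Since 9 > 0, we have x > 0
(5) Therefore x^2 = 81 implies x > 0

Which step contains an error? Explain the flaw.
Step 2: Taking square root: x = sqrt(81)

Step 2 takes the square root and assumes the positive root only. The equation x^2 = 81 actually has two solutions: x = 9 and x = -9. The proof silently assumes x > 0 without justification, then uses this assumption to conclude x > 0, which is circular. The counterexample x = -9 shows the claim is false.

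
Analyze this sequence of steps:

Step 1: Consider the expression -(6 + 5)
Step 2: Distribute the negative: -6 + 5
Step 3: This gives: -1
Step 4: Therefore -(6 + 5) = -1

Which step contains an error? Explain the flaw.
Step 2: Distribute the negative: -6 + 5

Step 2 incorrectly distributes the negative sign. The correct distribution is -(6 + 5) = -6 - 5 = -11. The negative must be applied to both terms, not just the first. The error treats -(6 + 5) as -6 + 5, which equals -1 instead of -11.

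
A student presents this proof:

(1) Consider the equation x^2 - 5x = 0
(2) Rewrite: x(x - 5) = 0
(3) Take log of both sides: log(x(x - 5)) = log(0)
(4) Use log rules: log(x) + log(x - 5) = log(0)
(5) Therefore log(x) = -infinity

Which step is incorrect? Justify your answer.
Step 3: Take log of both sides: log(x(x - 5)) = log(0)

Step 3 takes the logarithm of both sides, resulting in log(0) on the right side. The logarithm is only defined for positive numbers; log(0) is undefined (approaches negative infinity). This operation is invalid.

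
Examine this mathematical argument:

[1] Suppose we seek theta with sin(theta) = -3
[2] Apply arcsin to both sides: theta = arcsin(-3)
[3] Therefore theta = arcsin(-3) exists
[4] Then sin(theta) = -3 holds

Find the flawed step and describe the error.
Step 2: Apply arcsin to both sides: theta = arcsin(-3)

Step 2 applies arcsin to -3. However, arcsin(x) is only defined for x in [-1, 1] because sin(theta) can only produce values in that range. Since |-3| > 1, arcsin(-3) is undefined. There is no angle whose sine equals -3.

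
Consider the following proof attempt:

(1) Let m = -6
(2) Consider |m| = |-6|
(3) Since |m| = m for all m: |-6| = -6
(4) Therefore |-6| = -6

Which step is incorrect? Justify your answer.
Step 3: Since |m| = m for all m: |-6| = -6

Step 3 incorrectly states that |m| = m for all m. The correct definition is |m| = m when m >= 0, and |m| = -m when m < 0. Since -6 < 0, we have |-6| = -(-6) = 6, not -6.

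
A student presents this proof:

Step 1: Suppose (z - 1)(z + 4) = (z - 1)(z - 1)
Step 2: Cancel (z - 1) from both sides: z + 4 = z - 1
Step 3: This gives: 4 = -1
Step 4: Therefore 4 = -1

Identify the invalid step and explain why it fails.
Step 2: Cancel (z - 1) from both sides: z + 4 = z - 1

Step 2 cancels (z - 1) from both sides. This is only valid if (z - 1) ≠ 0, i.e., z ≠ 1. When z = 1, both sides equal zero regardless of the other factors. The correct approach requires considering z = 1 as a separate case.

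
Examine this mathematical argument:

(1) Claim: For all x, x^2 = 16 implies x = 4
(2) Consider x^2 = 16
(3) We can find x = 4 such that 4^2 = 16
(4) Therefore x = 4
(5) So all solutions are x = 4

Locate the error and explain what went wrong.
Step 4: Therefore x = 4

Step 4 incorrectly concludes that x = 4 is the only solution. The proof shows that x = 4 is A solution (existence), but does not show it is the ONLY solution (uniqueness). In fact, x = -4 is also a solution since (-4)^2 = 16. Finding one solution doesn't prove there are no others.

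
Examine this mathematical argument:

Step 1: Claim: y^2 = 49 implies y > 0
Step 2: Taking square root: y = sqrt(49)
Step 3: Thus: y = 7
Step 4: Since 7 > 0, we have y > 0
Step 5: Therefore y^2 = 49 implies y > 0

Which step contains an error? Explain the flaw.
Step 2: Taking square root: y = sqrt(49)

Step 2 takes the square root and assumes the positive root only. The equation y^2 = 49 actually has two solutions: y = 7 and y = -7. The proof silently assumes y > 0 without justification, then uses this assumption to conclude y > 0, which is circular. The counterexample y = -7 shows the claim is false.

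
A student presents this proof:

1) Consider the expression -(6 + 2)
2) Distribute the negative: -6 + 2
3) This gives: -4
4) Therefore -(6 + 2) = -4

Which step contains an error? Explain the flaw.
Step 2: Distribute the negative: -6 + 2

Step 2 incorrectly distributes the negative sign. The correct distribution is -(6 + 2) = -6 - 2 = -8. The negative must be applied to both terms, not just the first. The error treats -(6 + 2) as -6 + 2, which equals -4 instead of -8.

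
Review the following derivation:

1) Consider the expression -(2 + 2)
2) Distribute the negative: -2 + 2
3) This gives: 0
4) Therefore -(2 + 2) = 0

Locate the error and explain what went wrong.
Step 2: Distribute the negative: -2 + 2

Step 2 incorrectly distributes the negative sign. The correct distribution is -(2 + 2) = -2 - 2 = -4. The negative must be applied to both terms, not just the first. The error treats -(2 + 2) as -2 + 2, which equals 0 instead of -4.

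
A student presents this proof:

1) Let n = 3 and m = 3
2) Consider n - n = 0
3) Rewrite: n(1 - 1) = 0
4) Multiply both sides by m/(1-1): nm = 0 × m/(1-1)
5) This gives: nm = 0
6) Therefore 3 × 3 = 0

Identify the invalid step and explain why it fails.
Step 4: Multiply both sides by m/(1-1): nm = 0 × m/(1-1)

Step 4 multiplies both sides by m/(1-1). However, 1-1 = 0, so this is multiplication by m/0, which is undefined. We cannot multiply by an undefined expression.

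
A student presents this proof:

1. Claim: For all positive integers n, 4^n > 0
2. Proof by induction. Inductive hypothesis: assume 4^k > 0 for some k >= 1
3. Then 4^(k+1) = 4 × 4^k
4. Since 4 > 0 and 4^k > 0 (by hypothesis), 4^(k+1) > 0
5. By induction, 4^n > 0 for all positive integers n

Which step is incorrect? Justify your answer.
Step 5: By induction, 4^n > 0 for all positive integers n

Step 5 concludes the proof by induction, but no base case was ever established. A valid induction proof requires: (1) a base case proving 4^1 > 0, and (2) an inductive step showing IF 4^k > 0 THEN 4^(k+1) > 0. Steps 2-4 correctly establish the inductive step, but without the base case the conclusion in step 5 does not follow.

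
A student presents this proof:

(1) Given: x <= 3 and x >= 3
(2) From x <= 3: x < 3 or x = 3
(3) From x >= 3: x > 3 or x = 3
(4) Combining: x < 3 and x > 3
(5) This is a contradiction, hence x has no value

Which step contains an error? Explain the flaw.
Step 4: Combining: x < 3 and x > 3

Step 4 incorrectly combines the conditions. From x <= 3 and x >= 3, the intersection is x = 3. The error treats the 'or' cases as 'and' requirements. The correct conclusion is that x = 3 is the unique solution, not that no solution exists.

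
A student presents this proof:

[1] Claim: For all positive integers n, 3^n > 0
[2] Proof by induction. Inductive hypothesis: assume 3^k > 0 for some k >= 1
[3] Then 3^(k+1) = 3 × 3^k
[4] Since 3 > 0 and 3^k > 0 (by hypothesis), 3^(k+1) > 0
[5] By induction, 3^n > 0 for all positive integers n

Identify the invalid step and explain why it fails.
Step 5: By induction, 3^n > 0 for all positive integers n

Step 5 concludes the proof by induction, but no base case was ever established. A valid induction proof requires: (1) a base case proving 3^1 > 0, and (2) an inductive step showing IF 3^k > 0 THEN 3^(k+1) > 0. Steps 2-4 correctly establish the inductive step, but without the base case the conclusion in step 5 does not follow.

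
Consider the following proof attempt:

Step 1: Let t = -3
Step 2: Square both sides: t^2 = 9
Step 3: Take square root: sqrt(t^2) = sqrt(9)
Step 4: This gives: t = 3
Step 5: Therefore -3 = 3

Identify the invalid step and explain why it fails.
Step 4: This gives: t = 3

Step 4 incorrectly states that sqrt(t^2) = t. The correct identity is sqrt(t^2) = |t|. Since t = -3 < 0, we have sqrt(t^2) = |-3| = 3, not t = -3.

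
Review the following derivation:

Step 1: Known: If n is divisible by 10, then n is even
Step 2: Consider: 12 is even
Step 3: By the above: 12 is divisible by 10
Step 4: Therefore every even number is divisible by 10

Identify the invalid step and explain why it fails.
Step 3: By the above: 12 is divisible by 10

Step 3 commits the fallacy of affirming the consequent. The known fact 'divisible by 10 → even' does NOT imply 'even → divisible by 10'. That would be the converse, which is false. For example, 12 is even but 12 ÷ 10 = 1.20, which is not an integer.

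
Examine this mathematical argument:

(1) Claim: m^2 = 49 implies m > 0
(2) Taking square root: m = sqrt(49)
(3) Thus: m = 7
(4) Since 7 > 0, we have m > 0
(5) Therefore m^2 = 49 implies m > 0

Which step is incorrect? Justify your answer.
Step 2: Taking square root: m = sqrt(49)

Step 2 takes the square root and assumes the positive root only. The equation m^2 = 49 actually has two solutions: m = 7 and m = -7. The proof silently assumes m > 0 without justification, then uses this assumption to conclude m > 0, which is circular. The counterexample m = -7 shows the claim is false.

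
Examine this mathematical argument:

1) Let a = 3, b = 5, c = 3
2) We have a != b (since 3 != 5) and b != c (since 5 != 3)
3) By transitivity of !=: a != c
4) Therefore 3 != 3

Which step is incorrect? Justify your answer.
Step 3: By transitivity of !=: a != c

Step 3 incorrectly applies transitivity to the '!=' relation. Transitivity states: if a R b and b R c, then a R c. However, '!=' is not transitive. Counterexample: 3 != 5 and 5 != 3, but 3 = 3 (both equal 3). Transitivity holds for relations like <, <=, =, but not for !=.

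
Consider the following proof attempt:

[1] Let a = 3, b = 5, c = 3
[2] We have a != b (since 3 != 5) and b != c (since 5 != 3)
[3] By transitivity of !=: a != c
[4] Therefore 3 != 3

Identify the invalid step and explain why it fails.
Step 3: By transitivity of !=: a != c

Step 3 incorrectly applies transitivity to the '!=' relation. Transitivity states: if a R b and b R c, then a R c. However, '!=' is not transitive. Counterexample: 3 != 5 and 5 != 3, but 3 = 3 (both equal 3). Transitivity holds for relations like <, <=, =, but not for !=.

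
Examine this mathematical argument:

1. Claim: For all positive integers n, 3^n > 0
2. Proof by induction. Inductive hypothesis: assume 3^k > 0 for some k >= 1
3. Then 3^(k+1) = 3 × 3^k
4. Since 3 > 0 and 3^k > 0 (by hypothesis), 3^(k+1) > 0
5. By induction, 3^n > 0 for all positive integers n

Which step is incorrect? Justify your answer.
Step 5: By induction, 3^n > 0 for all positive integers n

Step 5 concludes the proof by induction, but no base case was ever established. A valid induction proof requires: (1) a base case proving 3^1 > 0, and (2) an inductive step showing IF 3^k > 0 THEN 3^(k+1) > 0. Steps 2-4 correctly establish the inductive step, but without the base case the conclusion in step 5 does not follow.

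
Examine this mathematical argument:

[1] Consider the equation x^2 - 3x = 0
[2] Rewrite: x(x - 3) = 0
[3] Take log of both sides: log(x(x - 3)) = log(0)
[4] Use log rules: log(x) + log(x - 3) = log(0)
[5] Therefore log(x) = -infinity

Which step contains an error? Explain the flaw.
Step 3: Take log of both sides: log(x(x - 3)) = log(0)

Step 3 takes the logarithm of both sides, resulting in log(0) on the right side. The logarithm is only defined for positive numbers; log(0) is undefined (approaches negative infinity). This operation is invalid.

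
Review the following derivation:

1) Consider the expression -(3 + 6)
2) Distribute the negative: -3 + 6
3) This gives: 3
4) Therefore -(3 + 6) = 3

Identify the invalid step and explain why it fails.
Step 2: Distribute the negative: -3 + 6

Step 2 incorrectly distributes the negative sign. The correct distribution is -(3 + 6) = -3 - 6 = -9. The negative must be applied to both terms, not just the first. The error treats -(3 + 6) as -3 + 6, which equals 3 instead of -9.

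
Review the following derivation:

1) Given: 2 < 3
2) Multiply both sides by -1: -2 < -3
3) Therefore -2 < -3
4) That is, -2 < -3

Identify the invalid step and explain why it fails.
Step 2: Multiply both sides by -1: -2 < -3

Step 2 multiplies both sides by -1 but fails to reverse the inequality sign. When multiplying (or dividing) an inequality by a negative number, the direction must be reversed. Since 2 < 3, we should get -2 > -3, i.e., -2 > -3.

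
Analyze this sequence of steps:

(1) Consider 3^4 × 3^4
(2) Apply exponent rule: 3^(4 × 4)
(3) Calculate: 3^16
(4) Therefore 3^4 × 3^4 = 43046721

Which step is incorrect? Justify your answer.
Step 2: Apply exponent rule: 3^(4 × 4)

Step 2 incorrectly states that a^b × a^c = a^(b×c). The correct rule is a^b × a^c = a^(b+c). The actual value is 3^4 × 3^4 = 3^8 = 6561, not 3^16 = 43046721.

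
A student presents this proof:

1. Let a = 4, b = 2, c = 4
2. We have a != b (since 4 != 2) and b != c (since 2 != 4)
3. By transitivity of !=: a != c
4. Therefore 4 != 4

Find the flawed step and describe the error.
Step 3: By transitivity of !=: a != c

Step 3 incorrectly applies transitivity to the '!=' relation. Transitivity states: if a R b and b R c, then a R c. However, '!=' is not transitive. Counterexample: 4 != 2 and 2 != 4, but 4 = 4 (both equal 4). Transitivity holds for relations like <, <=, =, but not for !=.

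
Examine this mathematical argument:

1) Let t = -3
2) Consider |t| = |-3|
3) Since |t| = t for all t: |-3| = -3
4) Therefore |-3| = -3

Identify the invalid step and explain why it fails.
Step 3: Since |t| = t for all t: |-3| = -3

Step 3 incorrectly states that |t| = t for all t. The correct definition is |t| = t when t >= 0, and |t| = -t when t < 0. Since -3 < 0, we have |-3| = -(-3) = 3, not -3.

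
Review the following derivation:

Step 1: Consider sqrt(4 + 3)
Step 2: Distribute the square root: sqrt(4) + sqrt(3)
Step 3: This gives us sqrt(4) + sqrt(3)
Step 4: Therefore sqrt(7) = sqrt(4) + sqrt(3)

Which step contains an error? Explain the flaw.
Step 2: Distribute the square root: sqrt(4) + sqrt(3)

Step 2 incorrectly 'distributes' the square root over addition. The square root function does not distribute: sqrt(a + b) ≠ sqrt(a) + sqrt(b). In fact, sqrt(4 + 3) = sqrt(7) ≈ 2.6458, while sqrt(4) + sqrt(3) ≈ 3.7321.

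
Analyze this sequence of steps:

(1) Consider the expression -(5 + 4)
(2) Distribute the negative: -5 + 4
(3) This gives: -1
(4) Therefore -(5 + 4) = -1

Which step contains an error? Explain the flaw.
Step 2: Distribute the negative: -5 + 4

Step 2 incorrectly distributes the negative sign. The correct distribution is -(5 + 4) = -5 - 4 = -9. The negative must be applied to both terms, not just the first. The error treats -(5 + 4) as -5 + 4, which equals -1 instead of -9.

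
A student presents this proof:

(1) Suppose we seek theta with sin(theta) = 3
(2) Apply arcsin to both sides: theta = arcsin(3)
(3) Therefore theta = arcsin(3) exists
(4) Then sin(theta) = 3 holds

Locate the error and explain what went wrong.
Step 2: Apply arcsin to both sides: theta = arcsin(3)

Step 2 applies arcsin to 3. However, arcsin(x) is only defined for x in [-1, 1] because sin(theta) can only produce values in that range. Since |3| > 1, arcsin(3) is undefined. There is no angle whose sine equals 3.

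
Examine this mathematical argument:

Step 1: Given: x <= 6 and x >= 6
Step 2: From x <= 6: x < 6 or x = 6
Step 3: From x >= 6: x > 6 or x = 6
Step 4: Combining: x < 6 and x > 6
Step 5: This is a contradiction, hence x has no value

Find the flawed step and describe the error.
Step 4: Combining: x < 6 and x > 6

Step 4 incorrectly combines the conditions. From x <= 6 and x >= 6, the intersection is x = 6. The error treats the 'or' cases as 'and' requirements. The correct conclusion is that x = 6 is the unique solution, not that no solution exists.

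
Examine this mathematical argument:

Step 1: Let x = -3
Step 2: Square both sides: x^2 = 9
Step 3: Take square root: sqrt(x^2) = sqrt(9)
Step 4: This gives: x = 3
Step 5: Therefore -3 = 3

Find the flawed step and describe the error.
Step 4: This gives: x = 3

Step 4 incorrectly states that sqrt(x^2) = x. The correct identity is sqrt(x^2) = |x|. Since x = -3 < 0, we have sqrt(x^2) = |-3| = 3, not x = -3.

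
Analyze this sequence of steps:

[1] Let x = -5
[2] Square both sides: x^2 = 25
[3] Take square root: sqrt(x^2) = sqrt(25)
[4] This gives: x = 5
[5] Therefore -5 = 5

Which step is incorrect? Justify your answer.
Step 4: This gives: x = 5

Step 4 incorrectly states that sqrt(x^2) = x. The correct identity is sqrt(x^2) = |x|. Since x = -5 < 0, we have sqrt(x^2) = |-5| = 5, not x = -5.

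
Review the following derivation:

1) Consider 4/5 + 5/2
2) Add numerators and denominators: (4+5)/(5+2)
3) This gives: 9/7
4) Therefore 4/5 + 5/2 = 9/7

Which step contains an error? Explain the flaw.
Step 2: Add numerators and denominators: (4+5)/(5+2)

Step 2 incorrectly adds fractions by separately adding numerators and denominators. This is wrong. The correct method requires a common denominator: 4/5 + 5/2 = (4×2 + 5×5)/(5×2) = 33/10 = 33/10. The method used gives 9/7, which is different.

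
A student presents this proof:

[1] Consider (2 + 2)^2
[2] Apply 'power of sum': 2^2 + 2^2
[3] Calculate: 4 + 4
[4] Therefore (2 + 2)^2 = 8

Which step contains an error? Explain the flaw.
Step 2: Apply 'power of sum': 2^2 + 2^2

Step 2 incorrectly applies a non-existent rule '(a+b)^n = a^n + b^n'. This is false in general. The correct expansion uses the binomial theorem. The actual value is (2 + 2)^2 = 4^2 = 16, not 8.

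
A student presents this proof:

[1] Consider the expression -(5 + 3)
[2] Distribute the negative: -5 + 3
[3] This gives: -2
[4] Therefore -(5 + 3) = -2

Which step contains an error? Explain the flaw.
Step 2: Distribute the negative: -5 + 3

Step 2 incorrectly distributes the negative sign. The correct distribution is -(5 + 3) = -5 - 3 = -8. The negative must be applied to both terms, not just the first. The error treats -(5 + 3) as -5 + 3, which equals -2 instead of -8.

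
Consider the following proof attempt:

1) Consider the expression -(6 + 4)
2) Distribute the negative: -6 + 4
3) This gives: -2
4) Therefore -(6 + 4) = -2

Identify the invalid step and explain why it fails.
Step 2: Distribute the negative: -6 + 4

Step 2 incorrectly distributes the negative sign. The correct distribution is -(6 + 4) = -6 - 4 = -10. The negative must be applied to both terms, not just the first. The error treats -(6 + 4) as -6 + 4, which equals -2 instead of -10.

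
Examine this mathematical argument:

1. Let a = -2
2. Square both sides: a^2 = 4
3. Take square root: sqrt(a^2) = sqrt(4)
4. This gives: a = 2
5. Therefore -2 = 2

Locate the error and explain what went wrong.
Step 4: This gives: a = 2

Step 4 incorrectly states that sqrt(a^2) = a. The correct identity is sqrt(a^2) = |a|. Since a = -2 < 0, we have sqrt(a^2) = |-2| = 2, not a = -2.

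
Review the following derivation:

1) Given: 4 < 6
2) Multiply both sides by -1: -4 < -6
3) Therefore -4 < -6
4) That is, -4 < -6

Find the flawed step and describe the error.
Step 2: Multiply both sides by -1: -4 < -6

Step 2 multiplies both sides by -1 but fails to reverse the inequality sign. When multiplying (or dividing) an inequality by a negative number, the direction must be reversed. Since 4 < 6, we should get -4 > -6, i.e., -4 > -6.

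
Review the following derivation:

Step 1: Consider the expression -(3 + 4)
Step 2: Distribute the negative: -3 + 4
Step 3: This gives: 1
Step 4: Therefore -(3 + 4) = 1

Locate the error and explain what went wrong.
Step 2: Distribute the negative: -3 + 4

Step 2 incorrectly distributes the negative sign. The correct distribution is -(3 + 4) = -3 - 4 = -7. The negative must be applied to both terms, not just the first. The error treats -(3 + 4) as -3 + 4, which equals 1 instead of -7.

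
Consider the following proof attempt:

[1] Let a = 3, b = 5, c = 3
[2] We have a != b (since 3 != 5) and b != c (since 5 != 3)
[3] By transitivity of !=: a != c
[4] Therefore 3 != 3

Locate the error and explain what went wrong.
Step 3: By transitivity of !=: a != c

Step 3 incorrectly applies transitivity to the '!=' relation. Transitivity states: if a R b and b R c, then a R c. However, '!=' is not transitive. Counterexample: 3 != 5 and 5 != 3, but 3 = 3 (both equal 3). Transitivity holds for relations like <, <=, =, but not for !=.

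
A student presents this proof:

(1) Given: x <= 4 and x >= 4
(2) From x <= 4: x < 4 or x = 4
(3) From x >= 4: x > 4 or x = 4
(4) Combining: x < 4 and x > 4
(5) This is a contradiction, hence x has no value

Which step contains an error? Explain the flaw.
Step 4: Combining: x < 4 and x > 4

Step 4 incorrectly combines the conditions. From x <= 4 and x >= 4, the intersection is x = 4. The error treats the 'or' cases as 'and' requirements. The correct conclusion is that x = 4 is the unique solution, not that no solution exists.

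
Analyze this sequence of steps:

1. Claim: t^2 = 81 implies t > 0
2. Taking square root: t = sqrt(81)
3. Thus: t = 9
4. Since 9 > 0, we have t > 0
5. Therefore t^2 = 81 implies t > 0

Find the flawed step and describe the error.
Step 2: Taking square root: t = sqrt(81)

Step 2 takes the square root and assumes the positive root only. The equation t^2 = 81 actually has two solutions: t = 9 and t = -9. The proof silently assumes t > 0 without justification, then uses this assumption to conclude t > 0, which is circular. The counterexample t = -9 shows the claim is false.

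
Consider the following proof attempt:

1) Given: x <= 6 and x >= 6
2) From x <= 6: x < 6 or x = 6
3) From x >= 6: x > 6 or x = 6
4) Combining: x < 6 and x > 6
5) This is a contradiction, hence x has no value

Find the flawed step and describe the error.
Step 4: Combining: x < 6 and x > 6

Step 4 incorrectly combines the conditions. From x <= 6 and x >= 6, the intersection is x = 6. The error treats the 'or' cases as 'and' requirements. The correct conclusion is that x = 6 is the unique solution, not that no solution exists.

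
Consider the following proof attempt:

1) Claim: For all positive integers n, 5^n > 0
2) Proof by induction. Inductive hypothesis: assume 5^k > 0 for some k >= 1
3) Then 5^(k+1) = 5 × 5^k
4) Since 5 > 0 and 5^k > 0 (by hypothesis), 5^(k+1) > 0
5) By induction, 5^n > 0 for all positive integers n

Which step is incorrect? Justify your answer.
Step 5: By induction, 5^n > 0 for all positive integers n

Step 5 concludes the proof by induction, but no base case was ever established. A valid induction proof requires: (1) a base case proving 5^1 > 0, and (2) an inductive step showing IF 5^k > 0 THEN 5^(k+1) > 0. Steps 2-4 correctly establish the inductive step, but without the base case the conclusion in step 5 does not follow.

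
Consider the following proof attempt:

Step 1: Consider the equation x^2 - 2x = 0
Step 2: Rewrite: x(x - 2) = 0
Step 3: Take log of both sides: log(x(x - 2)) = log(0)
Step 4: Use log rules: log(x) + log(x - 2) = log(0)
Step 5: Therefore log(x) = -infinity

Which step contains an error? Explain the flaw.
Step 3: Take log of both sides: log(x(x - 2)) = log(0)

Step 3 takes the logarithm of both sides, resulting in log(0) on the right side. The logarithm is only defined for positive numbers; log(0) is undefined (approaches negative infinity). This operation is invalid.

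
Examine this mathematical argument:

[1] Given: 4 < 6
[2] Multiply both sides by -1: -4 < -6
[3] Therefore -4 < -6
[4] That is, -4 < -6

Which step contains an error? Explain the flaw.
Step 2: Multiply both sides by -1: -4 < -6

Step 2 multiplies both sides by -1 but fails to reverse the inequality sign. When multiplying (or dividing) an inequality by a negative number, the direction must be reversed. Since 4 < 6, we should get -4 > -6, i.e., -4 > -6.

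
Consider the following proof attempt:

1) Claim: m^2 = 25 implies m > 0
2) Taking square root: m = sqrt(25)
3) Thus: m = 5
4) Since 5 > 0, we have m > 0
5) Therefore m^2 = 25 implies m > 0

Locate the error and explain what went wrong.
Step 2: Taking square root: m = sqrt(25)

Step 2 takes the square root and assumes the positive root only. The equation m^2 = 25 actually has two solutions: m = 5 and m = -5. The proof silently assumes m > 0 without justification, then uses this assumption to conclude m > 0, which is circular. The counterexample m = -5 shows the claim is false.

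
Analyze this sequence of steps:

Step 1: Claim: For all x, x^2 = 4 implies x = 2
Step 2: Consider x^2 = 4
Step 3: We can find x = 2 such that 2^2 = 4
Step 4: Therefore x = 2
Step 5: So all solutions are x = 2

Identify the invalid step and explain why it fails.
Step 4: Therefore x = 2

Step 4 incorrectly concludes that x = 2 is the only solution. The proof shows that x = 2 is A solution (existence), but does not show it is the ONLY solution (uniqueness). In fact, x = -2 is also a solution since (-2)^2 = 4. Finding one solution doesn't prove there are no others.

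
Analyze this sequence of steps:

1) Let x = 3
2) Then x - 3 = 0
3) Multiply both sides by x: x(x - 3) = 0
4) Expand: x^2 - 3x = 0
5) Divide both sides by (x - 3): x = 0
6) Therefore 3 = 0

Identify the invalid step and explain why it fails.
Step 5: Divide both sides by (x - 3): x = 0

Step 5 divides both sides by (x - 3). However, since x = 3, we have (x - 3) = 0. Division by zero is undefined, making this step invalid.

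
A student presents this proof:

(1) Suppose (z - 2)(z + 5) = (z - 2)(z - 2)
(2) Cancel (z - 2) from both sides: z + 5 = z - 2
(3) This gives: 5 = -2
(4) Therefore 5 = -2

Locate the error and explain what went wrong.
Step 2: Cancel (z - 2) from both sides: z + 5 = z - 2

Step 2 cancels (z - 2) from both sides. This is only valid if (z - 2) ≠ 0, i.e., z ≠ 2. When z = 2, both sides equal zero regardless of the other factors. The correct approach requires considering z = 2 as a separate case.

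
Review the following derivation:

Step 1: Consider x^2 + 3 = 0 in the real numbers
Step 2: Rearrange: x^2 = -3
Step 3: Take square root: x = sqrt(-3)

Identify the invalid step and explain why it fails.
Step 3: Take square root: x = sqrt(-3)

Step 3 takes the square root of -3, which is negative. In the real number system, the square root of a negative number is undefined. The equation x^2 + 3 = 0 has no real solutions. Square roots of negative numbers only exist in the complex numbers.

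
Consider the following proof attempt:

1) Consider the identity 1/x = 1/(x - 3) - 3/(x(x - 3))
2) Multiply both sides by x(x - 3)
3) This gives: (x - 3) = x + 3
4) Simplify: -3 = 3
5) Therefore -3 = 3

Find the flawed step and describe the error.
Step 3: This gives: (x - 3) = x + 3

Step 3 makes a sign error when clearing denominators. Multiplying -3/(x(x - 3)) by x(x - 3) gives -3, not +3. The correct result is (x - 3) = x - 3, which is trivially true, not (x - 3) = x + 3. (Step 1 is a valid identity: 1/(x - 3) - 3/(x(x - 3)) = (x - 3)/(x(x - 3)) = 1/x.)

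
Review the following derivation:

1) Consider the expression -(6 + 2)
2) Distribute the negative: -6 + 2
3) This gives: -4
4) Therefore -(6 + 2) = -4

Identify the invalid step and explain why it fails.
Step 2: Distribute the negative: -6 + 2

Step 2 incorrectly distributes the negative sign. The correct distribution is -(6 + 2) = -6 - 2 = -8. The negative must be applied to both terms, not just the first. The error treats -(6 + 2) as -6 + 2, which equals -4 instead of -8.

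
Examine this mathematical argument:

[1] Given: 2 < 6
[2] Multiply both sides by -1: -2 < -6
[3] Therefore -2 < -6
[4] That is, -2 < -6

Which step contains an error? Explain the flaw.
Step 2: Multiply both sides by -1: -2 < -6

Step 2 multiplies both sides by -1 but fails to reverse the inequality sign. When multiplying (or dividing) an inequality by a negative number, the direction must be reversed. Since 2 < 6, we should get -2 > -6, i.e., -2 > -6.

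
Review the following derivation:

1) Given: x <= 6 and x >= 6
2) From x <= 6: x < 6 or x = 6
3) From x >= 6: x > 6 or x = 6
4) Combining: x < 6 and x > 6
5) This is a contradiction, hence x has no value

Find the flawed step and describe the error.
Step 4: Combining: x < 6 and x > 6

Step 4 incorrectly combines the conditions. From x <= 6 and x >= 6, the intersection is x = 6. The error treats the 'or' cases as 'and' requirements. The correct conclusion is that x = 6 is the unique solution, not that no solution exists.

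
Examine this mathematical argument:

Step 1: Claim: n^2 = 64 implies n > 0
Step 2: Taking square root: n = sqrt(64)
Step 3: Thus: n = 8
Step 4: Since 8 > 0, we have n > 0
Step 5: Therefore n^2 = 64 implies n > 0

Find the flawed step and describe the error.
Step 2: Taking square root: n = sqrt(64)

Step 2 takes the square root and assumes the positive root only. The equation n^2 = 64 actually has two solutions: n = 8 and n = -8. The proof silently assumes n > 0 without justification, then uses this assumption to conclude n > 0, which is circular. The counterexample n = -8 shows the claim is false.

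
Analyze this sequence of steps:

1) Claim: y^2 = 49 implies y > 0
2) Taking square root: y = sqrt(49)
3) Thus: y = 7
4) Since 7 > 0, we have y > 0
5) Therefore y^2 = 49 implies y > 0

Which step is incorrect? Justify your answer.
Step 2: Taking square root: y = sqrt(49)

Step 2 takes the square root and assumes the positive root only. The equation y^2 = 49 actually has two solutions: y = 7 and y = -7. The proof silently assumes y > 0 without justification, then uses this assumption to conclude y > 0, which is circular. The counterexample y = -7 shows the claim is false.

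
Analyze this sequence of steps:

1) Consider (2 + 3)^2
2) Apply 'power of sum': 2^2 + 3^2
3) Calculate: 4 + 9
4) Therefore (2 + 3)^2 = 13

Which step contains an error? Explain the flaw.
Step 2: Apply 'power of sum': 2^2 + 3^2

Step 2 incorrectly applies a non-existent rule '(a+b)^n = a^n + b^n'. This is false in general. The correct expansion uses the binomial theorem. The actual value is (2 + 3)^2 = 5^2 = 25, not 13.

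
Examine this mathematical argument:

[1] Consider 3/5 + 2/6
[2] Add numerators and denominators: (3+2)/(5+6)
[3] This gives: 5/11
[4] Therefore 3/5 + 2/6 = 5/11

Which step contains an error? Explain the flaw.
Step 2: Add numerators and denominators: (3+2)/(5+6)

Step 2 incorrectly adds fractions by separately adding numerators and denominators. This is wrong. The correct method requires a common denominator: 3/5 + 2/6 = (3×6 + 2×5)/(5×6) = 28/30 = 14/15. The method used gives 5/11, which is different.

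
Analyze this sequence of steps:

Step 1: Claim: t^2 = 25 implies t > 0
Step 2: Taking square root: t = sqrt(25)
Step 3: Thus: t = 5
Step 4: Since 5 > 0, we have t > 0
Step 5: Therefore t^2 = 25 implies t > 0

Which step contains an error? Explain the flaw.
Step 2: Taking square root: t = sqrt(25)

Step 2 takes the square root and assumes the positive root only. The equation t^2 = 25 actually has two solutions: t = 5 and t = -5. The proof silently assumes t > 0 without justification, then uses this assumption to conclude t > 0, which is circular. The counterexample t = -5 shows the claim is false.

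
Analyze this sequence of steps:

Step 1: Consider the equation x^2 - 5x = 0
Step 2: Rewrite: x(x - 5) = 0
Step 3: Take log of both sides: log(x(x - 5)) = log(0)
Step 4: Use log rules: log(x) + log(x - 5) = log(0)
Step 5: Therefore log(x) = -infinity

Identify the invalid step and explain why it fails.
Step 3: Take log of both sides: log(x(x - 5)) = log(0)

Step 3 takes the logarithm of both sides, resulting in log(0) on the right side. The logarithm is only defined for positive numbers; log(0) is undefined (approaches negative infinity). This operation is invalid.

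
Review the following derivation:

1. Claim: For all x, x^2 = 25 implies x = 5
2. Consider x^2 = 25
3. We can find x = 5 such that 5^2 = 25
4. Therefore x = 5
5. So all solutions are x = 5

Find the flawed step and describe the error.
Step 4: Therefore x = 5

Step 4 incorrectly concludes that x = 5 is the only solution. The proof shows that x = 5 is A solution (existence), but does not show it is the ONLY solution (uniqueness). In fact, x = -5 is also a solution since (-5)^2 = 25. Finding one solution doesn't prove there are no others.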